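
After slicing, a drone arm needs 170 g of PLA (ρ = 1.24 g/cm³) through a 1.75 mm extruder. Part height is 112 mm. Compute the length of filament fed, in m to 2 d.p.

57.00 m

Volume = 170 g / 1.24 g·cm⁻³ = 137.0968 cm³ = 137096.8 mm³.
Cross-section of 1.75 mm filament: π·(1.75/2)² = 2.4053 mm².
Length = 137096.8 / 2.4053 = 56997.8 mm = 57.00 m.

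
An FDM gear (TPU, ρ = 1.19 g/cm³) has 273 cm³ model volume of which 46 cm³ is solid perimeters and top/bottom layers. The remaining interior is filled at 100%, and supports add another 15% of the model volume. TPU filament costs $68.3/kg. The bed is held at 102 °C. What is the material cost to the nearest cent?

$25.52

Interior volume = 273 − 46 = 227 cm³.
Infill deposited: 1.00 × 227 → 227 cm³.
Support = 0.15 × 273, so 40.95 cm³.
Deposited volume = 46 + 227 + 40.95, so 313.95 cm³.
Mass: 313.95 × 1.19 → 373.6005 g.
Cost = 373.6005 g / 1000 × $68.3/kg = $25.52.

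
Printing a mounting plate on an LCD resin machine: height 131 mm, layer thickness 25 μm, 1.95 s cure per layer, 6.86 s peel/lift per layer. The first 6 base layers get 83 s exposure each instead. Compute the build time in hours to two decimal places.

12.96 hours

Layers = ⌈131/0.025⌉ = 5240.
Base layers = 6 × (83 + 6.86), so 539.16 s.
Normal layers = 5234 × (1.95 + 6.86), so 46111.54 s.
Total = 539.16 + 46111.54 = 46650.7 s = 12.96 hours.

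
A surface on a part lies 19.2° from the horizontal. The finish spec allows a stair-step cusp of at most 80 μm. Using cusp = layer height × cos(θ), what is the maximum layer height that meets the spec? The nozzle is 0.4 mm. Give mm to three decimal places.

t = h_c / cos θ = 0.08 / 0.9444 = 0.085 mm.

0.085 mm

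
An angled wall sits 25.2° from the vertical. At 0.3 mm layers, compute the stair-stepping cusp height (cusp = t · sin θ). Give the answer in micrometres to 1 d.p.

Cusp = layer height × sin(25.2°) = 0.3 × 0.4258 = 0.12774 mm = 127.7 μm.

127.7 μm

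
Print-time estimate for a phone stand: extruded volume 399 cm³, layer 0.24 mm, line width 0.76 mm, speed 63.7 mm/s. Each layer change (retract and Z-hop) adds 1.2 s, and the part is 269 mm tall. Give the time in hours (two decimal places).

Bead cross-section: 0.24 × 0.76 → 0.1824 mm².
Total extruded path = 399000/0.1824 = 2187500 mm.
Print-move time: 2187500 / 63.7 → 34340.7 s.
Number of layers: 269 / 0.24 → 1121 (rounded up).
Z-hop total = 1121 × 1.2, so 1345.2 s.
Total = 34340.7 + 1345.2 = 35685.9 s = 9.91 hours.

9.91 hours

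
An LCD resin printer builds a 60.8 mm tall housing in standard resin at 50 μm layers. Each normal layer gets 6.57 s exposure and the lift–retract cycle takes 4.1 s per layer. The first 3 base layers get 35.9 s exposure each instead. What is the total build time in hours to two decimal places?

3.63 hours

Layer count = ceil(60.8 / 0.05) = 1216.
Burn-in layers = 3 × (35.9 + 4.1) = 120 s.
Remaining layers: 1213 × (6.57 + 4.1) → 12942.71 s.
Total = 120 + 12942.71 = 13062.71 s = 3.63 hours.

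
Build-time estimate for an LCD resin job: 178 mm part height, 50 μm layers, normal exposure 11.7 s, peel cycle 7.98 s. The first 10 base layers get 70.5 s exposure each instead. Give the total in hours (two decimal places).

Number of layers: 178 / 0.05 → 3560 (rounded up).
Base layers = 10 × (70.5 + 7.98) = 784.8 s.
Remaining layers: 3550 × (11.7 + 7.98) → 69864 s.
Total = 784.8 + 69864 = 70648.8 s = 19.62 hours.

19.62 hours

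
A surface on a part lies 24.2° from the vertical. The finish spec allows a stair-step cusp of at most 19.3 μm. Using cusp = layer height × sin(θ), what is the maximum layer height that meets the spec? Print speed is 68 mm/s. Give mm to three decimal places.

Layer height = cusp / sin(24.2°) = 0.0193 / 0.4099 = 0.047 mm.

0.047 mm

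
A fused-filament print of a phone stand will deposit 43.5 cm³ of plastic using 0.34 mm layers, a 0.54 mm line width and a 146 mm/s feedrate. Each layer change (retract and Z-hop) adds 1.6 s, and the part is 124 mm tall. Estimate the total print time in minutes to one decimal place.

36.8 minutes

Line area = 0.34 × 0.54, so 0.1836 mm².
Toolpath length = 43.5 cm³ / 0.1836 mm² = 43500 / 0.1836 = 236928.1 mm.
Time extruding: 236928.1 / 146 → 1622.8 s.
Layers = ⌈124/0.34⌉ = 365.
Z-hop total: 365 × 1.6 → 584 s.
Total = 1622.8 + 584 = 2206.8 s = 36.8 minutes.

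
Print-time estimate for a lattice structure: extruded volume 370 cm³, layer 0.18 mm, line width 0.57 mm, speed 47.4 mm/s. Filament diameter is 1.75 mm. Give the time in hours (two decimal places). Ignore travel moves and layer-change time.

21.13 hours

Bead cross-section: 0.18 × 0.57 → 0.1026 mm².
Toolpath length = 370 cm³ / 0.1026 mm² = 370000 / 0.1026 = 3606237.8 mm.
Print-move time: 3606237.8 / 47.4 → 76081 s.
Converting: 76081 s = 21.13 hours.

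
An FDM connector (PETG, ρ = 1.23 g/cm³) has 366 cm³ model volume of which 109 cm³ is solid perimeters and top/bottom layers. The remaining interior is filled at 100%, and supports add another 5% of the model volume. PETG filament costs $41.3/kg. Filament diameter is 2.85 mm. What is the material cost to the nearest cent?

Volume inside the shell: 366 − 109 → 257 cm³.
Infill deposited: 1.00 × 257 → 257 cm³.
Support = 0.05 × 366, so 18.3 cm³.
Total printed volume: 109 + 257 + 18.3 → 384.3 cm³.
Mass = 384.3 × 1.23 = 472.689 g.
At $41.3/kg: 472.689/1000 × 41.3 = $19.52.

$19.52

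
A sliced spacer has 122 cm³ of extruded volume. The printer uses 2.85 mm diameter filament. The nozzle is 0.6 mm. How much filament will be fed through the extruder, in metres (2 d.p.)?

19.12 m

Filament cross-section = π × (2.85/2)² = 6.3794 mm².
Length = 122 cm³ / 6.3794 mm² = 122000 / 6.3794 = 19124.06 mm = 19.12 m.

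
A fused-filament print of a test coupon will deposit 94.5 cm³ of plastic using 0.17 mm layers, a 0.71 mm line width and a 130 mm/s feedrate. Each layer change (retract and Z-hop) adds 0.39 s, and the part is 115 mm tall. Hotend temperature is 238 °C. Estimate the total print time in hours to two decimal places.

1.75 hours

Extrusion cross-section = 0.17 × 0.71 = 0.1207 mm².
Path length: 94500 mm³ / 0.1207 mm² → 782932.9 mm.
Time extruding = 782932.9 / 130 = 6022.6 s.
Layer count = ceil(115 / 0.17) = 677.
Z-hop total = 677 × 0.39, so 264.03 s.
Total = 6022.6 + 264.03 = 6286.63 s = 1.75 hours.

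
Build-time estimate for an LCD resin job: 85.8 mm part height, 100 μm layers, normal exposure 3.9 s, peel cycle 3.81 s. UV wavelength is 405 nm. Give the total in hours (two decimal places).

Layers = ⌈85.8/0.1⌉ = 858.
Cycle time: 3.9 + 3.81 → 7.71 s.
Total = 858 × 7.71 = 6615.18 s = 1.84 hours.

1.84 hours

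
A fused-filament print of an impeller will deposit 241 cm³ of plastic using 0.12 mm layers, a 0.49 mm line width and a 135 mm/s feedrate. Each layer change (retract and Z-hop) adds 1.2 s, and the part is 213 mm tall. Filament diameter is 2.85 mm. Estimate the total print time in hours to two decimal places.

Bead cross-section = 0.12 × 0.49, so 0.0588 mm².
Toolpath length = 241 cm³ / 0.0588 mm² = 241000 / 0.0588 = 4098639.5 mm.
Time extruding = 4098639.5 / 135 = 30360.3 s.
Layer count = ceil(213 / 0.12) = 1775.
Non-print overhead: 1775 × 1.2 → 2130 s.
Total = 30360.3 + 2130 = 32490.3 s = 9.03 hours.

9.03 hours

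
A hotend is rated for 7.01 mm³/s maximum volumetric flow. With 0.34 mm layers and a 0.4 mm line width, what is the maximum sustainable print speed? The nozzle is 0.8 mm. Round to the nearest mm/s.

52 mm/s

Bead cross-section: 0.34 × 0.4 → 0.136 mm².
Max speed = 7.01 / 0.136 = 51.54 ≈ 52 mm/s.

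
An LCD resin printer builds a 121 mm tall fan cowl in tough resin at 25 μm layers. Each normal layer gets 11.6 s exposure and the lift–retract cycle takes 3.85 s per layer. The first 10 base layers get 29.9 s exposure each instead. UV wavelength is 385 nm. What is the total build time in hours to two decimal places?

20.82 hours

Layers = ⌈121/0.025⌉ = 4840.
Base layers = 10 × (29.9 + 3.85) = 337.5 s.
Remaining layers: 4830 × (11.6 + 3.85) → 74623.5 s.
Total = 337.5 + 74623.5 = 74961 s = 20.82 hours.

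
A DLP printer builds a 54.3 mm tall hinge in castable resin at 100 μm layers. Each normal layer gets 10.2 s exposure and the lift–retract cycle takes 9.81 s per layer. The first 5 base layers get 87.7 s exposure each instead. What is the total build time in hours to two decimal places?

Number of layers: 54.3 / 0.1 → 543 (rounded up).
Burn-in layers = 5 × (87.7 + 9.81) = 487.55 s.
Remaining layers = 538 × (10.2 + 9.81) = 10765.38 s.
Total = 487.55 + 10765.38 = 11252.93 s = 3.13 hours.

3.13 hours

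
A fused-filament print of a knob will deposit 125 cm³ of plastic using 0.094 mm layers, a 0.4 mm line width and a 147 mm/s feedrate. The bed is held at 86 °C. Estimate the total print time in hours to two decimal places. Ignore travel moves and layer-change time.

6.28 hours

Bead cross-section = 0.094 × 0.4, so 0.0376 mm².
Total extruded path = 125000/0.0376 = 3324468.1 mm.
Time extruding: 3324468.1 / 147 → 22615.4 s.
22615.4 s = 6.28 hours.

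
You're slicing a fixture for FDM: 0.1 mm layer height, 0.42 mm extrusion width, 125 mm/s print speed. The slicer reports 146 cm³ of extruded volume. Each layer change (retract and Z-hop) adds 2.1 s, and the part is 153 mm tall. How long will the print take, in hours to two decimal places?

Line area = 0.1 × 0.42, so 0.042 mm².
Path length: 146000 mm³ / 0.042 mm² → 3476190.5 mm.
Print-move time = 3476190.5 / 125, so 27809.5 s.
Number of layers: 153 / 0.1 → 1530 (rounded up).
Non-print overhead = 1530 × 2.1, so 3213 s.
Total = 27809.5 + 3213 = 31022.5 s = 8.62 hours.

8.62 hours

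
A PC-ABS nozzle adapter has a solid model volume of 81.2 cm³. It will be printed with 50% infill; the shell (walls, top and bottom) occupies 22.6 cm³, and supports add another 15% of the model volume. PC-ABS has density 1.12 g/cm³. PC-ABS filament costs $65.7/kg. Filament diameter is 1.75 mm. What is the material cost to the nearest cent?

$4.72

Volume inside the shell: 81.2 − 22.6 → 58.6 cm³.
Infill deposited = 0.50 × 58.6, so 29.3 cm³.
Support = 0.15 × 81.2, so 12.18 cm³.
Total extruded = 22.6 + 29.3 + 12.18 = 64.08 cm³.
Mass = 64.08 × 1.12 = 71.7696 g.
At $65.7/kg: 71.7696/1000 × 65.7 = $4.72.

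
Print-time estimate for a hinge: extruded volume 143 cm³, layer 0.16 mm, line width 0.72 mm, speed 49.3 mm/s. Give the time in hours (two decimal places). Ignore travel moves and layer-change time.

Bead cross-section = 0.16 × 0.72 = 0.1152 mm².
Path length: 143000 mm³ / 0.1152 mm² → 1241319.4 mm.
Print-move time = 1241319.4 / 49.3, so 25178.9 s.
Converting: 25178.9 s = 6.99 hours.

6.99 hours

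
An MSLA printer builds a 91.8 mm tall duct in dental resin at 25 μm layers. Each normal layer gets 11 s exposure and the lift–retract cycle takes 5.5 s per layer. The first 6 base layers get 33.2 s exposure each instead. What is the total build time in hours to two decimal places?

Layer count = ceil(91.8 / 0.025) = 3672.
Bottom layers = 6 × (33.2 + 5.5) = 232.2 s.
Normal layers = 3666 × (11 + 5.5) = 60489 s.
Total = 232.2 + 60489 = 60721.2 s = 16.87 hours.

16.87 hours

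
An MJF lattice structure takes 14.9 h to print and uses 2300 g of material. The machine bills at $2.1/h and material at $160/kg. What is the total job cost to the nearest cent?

Time charge = 2.1 × 14.9 = $31.29.
Material cost = 160 × 2300/1000 = $368.00.
Total = 31.29 + 368.00 = $399.29.

$399.29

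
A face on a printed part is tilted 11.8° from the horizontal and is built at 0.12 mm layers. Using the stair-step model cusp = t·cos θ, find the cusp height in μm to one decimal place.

h_c = t·cos θ = 0.12 × 0.9789 = 0.117468 mm (117.5 μm).

117.5 μm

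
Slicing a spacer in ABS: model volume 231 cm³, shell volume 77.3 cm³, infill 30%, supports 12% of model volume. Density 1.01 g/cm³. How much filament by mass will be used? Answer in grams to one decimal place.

152.6 g

Volume inside the shell = 231 − 77.3 = 153.7 cm³.
Deposited infill = 0.30 × 153.7, so 46.11 cm³.
Support = 0.12 × 231, so 27.72 cm³.
Total extruded = 77.3 + 46.11 + 27.72, so 151.13 cm³.
Mass = 151.13 × 1.01 = 152.6413 g.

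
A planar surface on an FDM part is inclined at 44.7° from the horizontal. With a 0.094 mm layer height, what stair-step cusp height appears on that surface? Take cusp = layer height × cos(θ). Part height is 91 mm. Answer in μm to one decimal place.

cos(44.7°) = 0.7108, so cusp = 0.094 × 0.7108 = 0.066815 mm → 66.8 μm.

66.8 μm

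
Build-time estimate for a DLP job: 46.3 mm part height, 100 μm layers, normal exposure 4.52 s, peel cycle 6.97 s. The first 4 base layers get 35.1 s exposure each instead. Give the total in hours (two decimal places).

1.51 hours

Layer count = ceil(46.3 / 0.1) = 463.
Bottom layers = 4 × (35.1 + 6.97) = 168.28 s.
Normal layers: 459 × (4.52 + 6.97) → 5273.91 s.
Total = 168.28 + 5273.91 = 5442.19 s = 1.51 hours.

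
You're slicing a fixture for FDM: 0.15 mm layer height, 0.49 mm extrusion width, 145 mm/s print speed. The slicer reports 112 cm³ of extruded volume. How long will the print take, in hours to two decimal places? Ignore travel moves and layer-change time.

Extrusion cross-section = 0.15 × 0.49 = 0.0735 mm².
Toolpath length = 112 cm³ / 0.0735 mm² = 112000 / 0.0735 = 1523809.5 mm.
Extrusion time = 1523809.5 / 145 = 10509 s.
Converting: 10509 s = 2.92 hours.

2.92 hours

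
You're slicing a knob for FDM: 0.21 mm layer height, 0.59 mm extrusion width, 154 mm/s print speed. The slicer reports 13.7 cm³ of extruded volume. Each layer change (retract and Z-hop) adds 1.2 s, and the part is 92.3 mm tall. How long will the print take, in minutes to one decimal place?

20.8 minutes

Extrusion cross-section: 0.21 × 0.59 → 0.1239 mm².
Total extruded path = 13700/0.1239 = 110573 mm.
Extrusion time: 110573 / 154 → 718 s.
Layers = ⌈92.3/0.21⌉ = 440.
Z-hop total: 440 × 1.2 → 528 s.
Total = 718 + 528 = 1246 s = 20.8 minutes.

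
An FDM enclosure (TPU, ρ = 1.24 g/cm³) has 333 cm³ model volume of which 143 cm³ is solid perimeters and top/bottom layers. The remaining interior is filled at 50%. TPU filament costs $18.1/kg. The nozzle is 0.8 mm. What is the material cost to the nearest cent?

Interior volume: 333 − 143 → 190 cm³.
Infill volume = 0.50 × 190 = 95 cm³.
Deposited volume = 143 + 95 = 238 cm³.
Mass = 238 × 1.24, so 295.12 g.
At $18.1/kg: 295.12/1000 × 18.1 = $5.34.

$5.34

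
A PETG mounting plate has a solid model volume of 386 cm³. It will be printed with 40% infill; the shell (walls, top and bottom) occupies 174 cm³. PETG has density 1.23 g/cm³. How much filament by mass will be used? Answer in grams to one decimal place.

Interior volume = 386 − 174 = 212 cm³.
Deposited infill = 0.40 × 212, so 84.8 cm³.
Deposited volume = 174 + 84.8 = 258.8 cm³.
Mass = 258.8 × 1.23, so 318.324 g.

318.3 g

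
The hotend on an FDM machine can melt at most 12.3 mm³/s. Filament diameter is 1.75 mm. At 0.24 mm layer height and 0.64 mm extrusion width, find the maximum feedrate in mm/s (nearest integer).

Bead cross-section: 0.24 × 0.64 → 0.1536 mm².
Max speed = 12.3 / 0.1536 = 80.08 ≈ 80 mm/s.

80 mm/s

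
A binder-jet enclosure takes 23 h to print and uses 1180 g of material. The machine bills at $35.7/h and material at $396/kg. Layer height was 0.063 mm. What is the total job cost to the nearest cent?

Machine cost: 35.7 × 23 → $821.10.
Material charge = 396 × 1180/1000, so $467.28.
Total = 821.10 + 467.28 = $1288.38.

$1288.38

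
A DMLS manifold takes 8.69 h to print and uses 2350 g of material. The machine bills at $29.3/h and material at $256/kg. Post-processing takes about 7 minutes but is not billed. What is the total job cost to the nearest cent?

$856.22

Time charge = 29.3 × 8.69 = $254.617.
Feedstock cost = 256 × 2350/1000, so $601.60.
Total = 254.617 + 601.60 = 856.217 ≈ $856.22.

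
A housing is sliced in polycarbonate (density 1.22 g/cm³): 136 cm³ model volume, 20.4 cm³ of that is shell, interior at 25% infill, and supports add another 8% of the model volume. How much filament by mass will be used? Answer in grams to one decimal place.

73.4 g

Volume inside the shell = 136 − 20.4 = 115.6 cm³.
Infill deposited = 0.25 × 115.6, so 28.9 cm³.
Support = 0.08 × 136 = 10.88 cm³.
Deposited volume: 20.4 + 28.9 + 10.88 → 60.18 cm³.
Mass = 60.18 × 1.22 = 73.4196 g.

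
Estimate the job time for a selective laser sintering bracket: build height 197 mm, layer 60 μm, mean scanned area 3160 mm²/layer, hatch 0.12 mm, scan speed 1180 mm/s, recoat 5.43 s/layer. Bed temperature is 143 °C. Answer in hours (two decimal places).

25.31 hours

Layers = ⌈197/0.06⌉ = 3284.
Hatch length per layer = 3160 / 0.12, so 26333.3 mm.
Laser time per layer = 26333.3 / 1180 = 22.3164 s.
Layer cycle: 22.3164 + 5.43 → 27.7464 s.
Total: 3284 × 27.7464 s = 91119.1776 s → 25.31 hours.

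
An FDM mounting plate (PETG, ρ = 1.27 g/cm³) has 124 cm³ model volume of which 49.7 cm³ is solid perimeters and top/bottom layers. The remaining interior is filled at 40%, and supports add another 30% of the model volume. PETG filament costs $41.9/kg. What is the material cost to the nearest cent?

$6.21

Infill region = 124 − 49.7, so 74.3 cm³.
Deposited infill = 0.40 × 74.3, so 29.72 cm³.
Support: 0.30 × 124 → 37.2 cm³.
Total printed volume: 49.7 + 29.72 + 37.2 → 116.62 cm³.
Mass = 116.62 × 1.27, so 148.1074 g.
Cost = 148.1074 g / 1000 × $41.9/kg = $6.21.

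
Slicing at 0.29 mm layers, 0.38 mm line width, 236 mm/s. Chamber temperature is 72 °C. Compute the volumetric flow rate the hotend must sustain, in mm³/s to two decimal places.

A: 0.29 × 0.38 → 0.1102 mm².
Q = v·A = 236 × 0.1102 = 26.01 mm³/s.

26.01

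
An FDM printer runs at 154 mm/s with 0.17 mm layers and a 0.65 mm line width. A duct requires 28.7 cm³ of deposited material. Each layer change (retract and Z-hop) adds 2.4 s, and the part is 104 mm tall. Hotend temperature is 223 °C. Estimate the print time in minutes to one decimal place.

52.6 minutes

Bead cross-section: 0.17 × 0.65 → 0.1105 mm².
Total extruded path = 28700/0.1105 = 259728.5 mm.
Extrusion time = 259728.5 / 154 = 1686.5 s.
Number of layers: 104 / 0.17 → 612 (rounded up).
Z-hop total = 612 × 2.4 = 1468.8 s.
Altogether 1686.5 + 1468.8 = 3155.3 s, i.e. 52.6 minutes.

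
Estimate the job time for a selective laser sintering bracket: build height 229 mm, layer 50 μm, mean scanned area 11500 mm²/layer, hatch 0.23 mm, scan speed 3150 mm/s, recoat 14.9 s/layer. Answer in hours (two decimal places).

39.15 hours

Number of layers: 229 / 0.05 → 4580 (rounded up).
Scan path per layer: 11500 / 0.23 → 50000 mm.
Scan time per layer = 50000 / 3150, so 15.873 s.
Layer cycle: 15.873 + 14.9 → 30.773 s.
4580 layers × 30.773 s/layer = 140940.34 s, i.e. 39.15 hours.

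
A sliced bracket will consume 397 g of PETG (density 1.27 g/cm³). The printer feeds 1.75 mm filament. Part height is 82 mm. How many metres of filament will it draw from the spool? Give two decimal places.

Extruded volume: 397/1.27 = 312.5984 cm³ (312598.4 mm³).
Cross-section of 1.75 mm filament: π·(1.75/2)² = 2.4053 mm².
Length = 312598.4 / 2.4053 = 129962.33 mm = 129.96 m.

129.96 m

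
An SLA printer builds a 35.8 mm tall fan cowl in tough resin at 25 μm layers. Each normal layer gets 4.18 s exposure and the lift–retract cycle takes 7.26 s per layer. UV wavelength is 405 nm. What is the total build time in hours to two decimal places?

Number of layers: 35.8 / 0.025 → 1432 (rounded up).
Each layer takes = 4.18 + 7.26 = 11.44 s.
Build time: 1432 × 11.44 s = 16382.08 s, i.e. 4.55 hours.

4.55 hours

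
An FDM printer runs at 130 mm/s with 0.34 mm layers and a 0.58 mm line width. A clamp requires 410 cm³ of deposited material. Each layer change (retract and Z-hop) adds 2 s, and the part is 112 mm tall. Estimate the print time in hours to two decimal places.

4.63 hours

Bead cross-section = 0.34 × 0.58, so 0.1972 mm².
Path length: 410000 mm³ / 0.1972 mm² → 2079107.5 mm.
Print-move time = 2079107.5 / 130, so 15993.1 s.
Layers = ⌈112/0.34⌉ = 330.
Non-print overhead = 330 × 2, so 660 s.
Altogether 15993.1 + 660 = 16653.1 s, i.e. 4.63 hours.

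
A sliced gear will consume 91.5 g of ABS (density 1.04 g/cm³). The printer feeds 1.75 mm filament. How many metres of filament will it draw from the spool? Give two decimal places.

36.58 m

Extruded volume: 91.5/1.04 = 87.9808 cm³ (87980.8 mm³).
Filament cross-section = π × (1.75/2)² = 2.4053 mm².
Length = 87980.8 / 2.4053 = 36577.89 mm = 36.58 m.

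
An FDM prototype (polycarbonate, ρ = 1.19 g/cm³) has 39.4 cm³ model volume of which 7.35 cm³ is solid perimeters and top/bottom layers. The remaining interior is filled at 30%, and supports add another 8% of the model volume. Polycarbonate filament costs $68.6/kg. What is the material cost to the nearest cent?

$1.64

Volume inside the shell = 39.4 − 7.35, so 32.05 cm³.
Infill volume = 0.30 × 32.05 = 9.615 cm³.
Support = 0.08 × 39.4 = 3.152 cm³.
Total printed volume = 7.35 + 9.615 + 3.152 = 20.117 cm³.
Mass = 20.117 × 1.19, so 23.93923 g.
Cost = 23.93923 g / 1000 × $68.6/kg = $1.64.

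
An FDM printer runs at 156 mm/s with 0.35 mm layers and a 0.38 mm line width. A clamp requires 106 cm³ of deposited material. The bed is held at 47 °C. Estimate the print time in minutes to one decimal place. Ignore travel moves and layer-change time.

85.1 minutes

Line area: 0.35 × 0.38 → 0.133 mm².
Path length: 106000 mm³ / 0.133 mm² → 796992.5 mm.
Print-move time: 796992.5 / 156 → 5108.9 s.
5108.9 s = 85.1 minutes.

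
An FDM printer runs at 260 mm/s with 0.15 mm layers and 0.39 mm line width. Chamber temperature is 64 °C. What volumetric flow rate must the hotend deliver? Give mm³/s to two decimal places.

Bead cross-section: 0.15 × 0.39 → 0.0585 mm².
Volumetric flow = 260 × 0.0585 = 15.21 mm³/s.

15.21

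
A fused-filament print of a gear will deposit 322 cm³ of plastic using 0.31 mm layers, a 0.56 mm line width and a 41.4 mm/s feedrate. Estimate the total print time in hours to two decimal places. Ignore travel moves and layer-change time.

Bead cross-section = 0.31 × 0.56 = 0.1736 mm².
Total extruded path = 322000/0.1736 = 1854838.7 mm.
Time extruding = 1854838.7 / 41.4 = 44802.9 s.
That's 44802.9 s → 12.45 hours.

12.45 hours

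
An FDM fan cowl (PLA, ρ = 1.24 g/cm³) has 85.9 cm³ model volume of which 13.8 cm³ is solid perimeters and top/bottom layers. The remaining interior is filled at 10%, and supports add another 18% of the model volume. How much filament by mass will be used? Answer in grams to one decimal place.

45.2 g

Infill region = 85.9 − 13.8, so 72.1 cm³.
Infill volume = 0.10 × 72.1, so 7.21 cm³.
Support: 0.18 × 85.9 → 15.462 cm³.
Deposited volume: 13.8 + 7.21 + 15.462 → 36.472 cm³.
Mass = 36.472 × 1.24 = 45.22528 g.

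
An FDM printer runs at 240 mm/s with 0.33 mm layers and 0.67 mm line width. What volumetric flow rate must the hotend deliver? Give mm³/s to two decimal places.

Bead cross-section: 0.33 × 0.67 → 0.2211 mm².
Volumetric flow = 240 × 0.2211 = 53.06 mm³/s.

53.06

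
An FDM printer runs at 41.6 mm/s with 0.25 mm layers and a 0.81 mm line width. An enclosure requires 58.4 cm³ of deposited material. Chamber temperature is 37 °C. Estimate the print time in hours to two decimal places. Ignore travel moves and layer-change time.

1.93 hours

Line area = 0.25 × 0.81 = 0.2025 mm².
Toolpath length = 58.4 cm³ / 0.2025 mm² = 58400 / 0.2025 = 288395.1 mm.
Print-move time = 288395.1 / 41.6, so 6932.6 s.
That's 6932.6 s → 1.93 hours.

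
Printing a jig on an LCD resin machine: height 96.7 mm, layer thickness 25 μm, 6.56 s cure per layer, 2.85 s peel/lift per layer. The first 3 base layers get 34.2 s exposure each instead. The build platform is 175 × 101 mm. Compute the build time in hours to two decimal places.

Layer count = ceil(96.7 / 0.025) = 3868.
Base layers = 3 × (34.2 + 2.85) = 111.15 s.
Normal layers: 3865 × (6.56 + 2.85) → 36369.65 s.
Sum: 111.15 + 36369.65 = 36480.8 s → 10.13 hours.

10.13 hours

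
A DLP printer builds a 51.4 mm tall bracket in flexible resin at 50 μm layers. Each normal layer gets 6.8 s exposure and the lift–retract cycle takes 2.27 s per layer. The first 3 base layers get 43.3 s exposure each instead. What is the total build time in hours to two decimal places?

2.62 hours

Layers = ⌈51.4/0.05⌉ = 1028.
Base layers = 3 × (43.3 + 2.27), so 136.71 s.
Remaining layers = 1025 × (6.8 + 2.27) = 9296.75 s.
Total = 136.71 + 9296.75 = 9433.46 s = 2.62 hours.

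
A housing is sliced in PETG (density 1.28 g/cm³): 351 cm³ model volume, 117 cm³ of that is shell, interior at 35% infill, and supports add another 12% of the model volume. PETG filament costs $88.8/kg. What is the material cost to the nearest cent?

$27.40

Interior volume: 351 − 117 → 234 cm³.
Infill volume: 0.35 × 234 → 81.9 cm³.
Support = 0.12 × 351, so 42.12 cm³.
Total printed volume = 117 + 81.9 + 42.12, so 241.02 cm³.
Mass = 241.02 × 1.28 = 308.5056 g.
Cost = 308.5056 g / 1000 × $88.8/kg = $27.40.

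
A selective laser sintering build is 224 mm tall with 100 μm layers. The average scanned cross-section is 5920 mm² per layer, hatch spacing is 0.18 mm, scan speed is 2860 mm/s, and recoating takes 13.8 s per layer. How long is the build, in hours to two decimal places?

15.74 hours

Number of layers: 224 / 0.1 → 2240 (rounded up).
Hatch length per layer = 5920 / 0.18, so 32888.9 mm.
Per-layer scan time = 32888.9 / 2860 = 11.4996 s.
Per-layer time = 11.4996 + 13.8, so 25.2996 s.
Build time = 2240 × 25.2996 = 56671.104 s = 15.74 hours.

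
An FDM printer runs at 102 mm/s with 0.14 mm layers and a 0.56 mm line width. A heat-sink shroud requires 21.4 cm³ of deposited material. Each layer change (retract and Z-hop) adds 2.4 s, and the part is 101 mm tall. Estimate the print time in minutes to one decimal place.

73.5 minutes

Line area: 0.14 × 0.56 → 0.0784 mm².
Total extruded path = 21400/0.0784 = 272959.2 mm.
Extrusion time = 272959.2 / 102 = 2676.1 s.
Layer count = ceil(101 / 0.14) = 722.
Layer-change overhead = 722 × 2.4, so 1732.8 s.
Altogether 2676.1 + 1732.8 = 4408.9 s, i.e. 73.5 minutes.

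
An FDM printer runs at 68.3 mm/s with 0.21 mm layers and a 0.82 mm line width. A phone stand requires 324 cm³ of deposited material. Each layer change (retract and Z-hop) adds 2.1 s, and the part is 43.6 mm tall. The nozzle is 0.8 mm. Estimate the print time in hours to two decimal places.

7.77 hours

Bead cross-section = 0.21 × 0.82 = 0.1722 mm².
Toolpath length = 324 cm³ / 0.1722 mm² = 324000 / 0.1722 = 1881533.1 mm.
Time extruding = 1881533.1 / 68.3 = 27548.1 s.
Number of layers: 43.6 / 0.21 → 208 (rounded up).
Non-print overhead = 208 × 2.1, so 436.8 s.
Total = 27548.1 + 436.8 = 27984.9 s = 7.77 hours.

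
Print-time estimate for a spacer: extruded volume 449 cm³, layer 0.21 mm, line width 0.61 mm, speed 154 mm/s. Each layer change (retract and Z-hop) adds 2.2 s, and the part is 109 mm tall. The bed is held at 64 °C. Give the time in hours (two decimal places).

Bead cross-section: 0.21 × 0.61 → 0.1281 mm².
Toolpath length = 449 cm³ / 0.1281 mm² = 449000 / 0.1281 = 3505074.2 mm.
Time extruding = 3505074.2 / 154, so 22760.2 s.
Layers = ⌈109/0.21⌉ = 520.
Non-print overhead: 520 × 2.2 → 1144 s.
Altogether 22760.2 + 1144 = 23904.2 s, i.e. 6.64 hours.

6.64 hours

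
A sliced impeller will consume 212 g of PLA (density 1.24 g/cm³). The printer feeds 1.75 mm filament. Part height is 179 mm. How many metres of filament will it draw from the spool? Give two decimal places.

Volume = 212 g / 1.24 g·cm⁻³ = 170.9677 cm³ = 170967.7 mm³.
Cross-section of 1.75 mm filament: π·(1.75/2)² = 2.4053 mm².
L = V/A = 170967.7/2.4053 = 71079.57 mm → 71.08 m.

71.08 m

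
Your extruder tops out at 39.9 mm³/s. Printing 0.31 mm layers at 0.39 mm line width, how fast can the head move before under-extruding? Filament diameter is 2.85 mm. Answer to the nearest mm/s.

Extrusion cross-section = 0.31 × 0.39, so 0.1209 mm².
v_max = Q/A = 39.9/0.1209 = 330.02 mm/s → 330 mm/s.

330 mm/s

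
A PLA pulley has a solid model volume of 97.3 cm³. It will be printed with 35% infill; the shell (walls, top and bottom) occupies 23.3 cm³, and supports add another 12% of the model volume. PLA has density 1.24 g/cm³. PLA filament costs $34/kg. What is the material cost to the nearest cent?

$2.57

Volume inside the shell = 97.3 − 23.3, so 74 cm³.
Deposited infill: 0.35 × 74 → 25.9 cm³.
Support: 0.12 × 97.3 → 11.676 cm³.
Total printed volume = 23.3 + 25.9 + 11.676, so 60.876 cm³.
Mass: 60.876 × 1.24 → 75.48624 g.
Cost = 75.48624 g / 1000 × $34/kg = $2.57.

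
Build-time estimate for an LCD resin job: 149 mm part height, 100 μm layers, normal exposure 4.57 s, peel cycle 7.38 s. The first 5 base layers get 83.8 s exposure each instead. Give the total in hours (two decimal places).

Layer count = ceil(149 / 0.1) = 1490.
Burn-in layers: 5 × (83.8 + 7.38) → 455.9 s.
Normal layers = 1485 × (4.57 + 7.38) = 17745.75 s.
Sum: 455.9 + 17745.75 = 18201.65 s → 5.06 hours.

5.06 hours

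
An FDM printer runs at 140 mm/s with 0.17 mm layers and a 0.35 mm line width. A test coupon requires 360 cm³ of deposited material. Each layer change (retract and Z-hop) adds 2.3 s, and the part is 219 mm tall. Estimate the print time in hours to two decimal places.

12.83 hours

Extrusion cross-section = 0.17 × 0.35, so 0.0595 mm².
Total extruded path = 360000/0.0595 = 6050420.2 mm.
Extrusion time = 6050420.2 / 140 = 43217.3 s.
Layer count = ceil(219 / 0.17) = 1289.
Non-print overhead: 1289 × 2.3 → 2964.7 s.
Total = 43217.3 + 2964.7 = 46182 s = 12.83 hours.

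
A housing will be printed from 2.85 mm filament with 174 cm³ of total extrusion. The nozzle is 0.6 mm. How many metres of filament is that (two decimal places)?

Cross-section of 2.85 mm filament: π·(2.85/2)² = 6.3794 mm².
L = 174000 mm³ / 6.3794 mm² = 27275.29 mm, i.e. 27.28 m.

27.28 m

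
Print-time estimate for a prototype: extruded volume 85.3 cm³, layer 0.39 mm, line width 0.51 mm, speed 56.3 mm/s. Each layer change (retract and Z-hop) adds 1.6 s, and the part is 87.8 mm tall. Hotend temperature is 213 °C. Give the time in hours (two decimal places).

Bead cross-section: 0.39 × 0.51 → 0.1989 mm².
Path length: 85300 mm³ / 0.1989 mm² → 428858.7 mm.
Time extruding = 428858.7 / 56.3, so 7617.4 s.
Number of layers: 87.8 / 0.39 → 226 (rounded up).
Non-print overhead = 226 × 1.6 = 361.6 s.
Altogether 7617.4 + 361.6 = 7979 s, i.e. 2.22 hours.

2.22 hours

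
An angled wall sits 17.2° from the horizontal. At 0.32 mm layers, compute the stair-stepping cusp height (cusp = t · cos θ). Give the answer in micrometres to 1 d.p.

h_c = t·cos θ = 0.32 × 0.9553 = 0.305696 mm (305.7 μm).

305.7 μm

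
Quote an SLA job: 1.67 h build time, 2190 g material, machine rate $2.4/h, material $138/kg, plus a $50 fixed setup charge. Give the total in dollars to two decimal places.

Machine cost: 2.4 × 1.67 → $4.008.
Feedstock cost = 138 × 2190/1000 = $302.22.
Total = 4.008 + 302.22 + 50 = 356.228 ≈ $356.23.

$356.23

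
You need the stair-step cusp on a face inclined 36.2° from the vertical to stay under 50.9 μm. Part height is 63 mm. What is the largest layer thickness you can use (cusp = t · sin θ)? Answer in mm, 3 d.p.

t = h_c / sin θ = 0.0509 / 0.5906 = 0.086 mm.

0.086 mm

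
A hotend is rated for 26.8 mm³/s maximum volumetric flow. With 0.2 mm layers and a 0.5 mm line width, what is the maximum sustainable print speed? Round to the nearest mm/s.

Bead cross-section = 0.2 × 0.5 = 0.1 mm².
Max speed = 26.8 / 0.1 = 268.00 ≈ 268 mm/s.

268 mm/s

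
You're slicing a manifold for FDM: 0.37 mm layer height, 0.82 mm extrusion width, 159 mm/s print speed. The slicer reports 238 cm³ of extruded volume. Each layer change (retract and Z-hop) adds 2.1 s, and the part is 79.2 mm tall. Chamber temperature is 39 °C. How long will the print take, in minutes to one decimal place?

Extrusion cross-section = 0.37 × 0.82, so 0.3034 mm².
Total extruded path = 238000/0.3034 = 784443 mm.
Extrusion time: 784443 / 159 → 4933.6 s.
Layers = ⌈79.2/0.37⌉ = 215.
Z-hop total: 215 × 2.1 → 451.5 s.
Total = 4933.6 + 451.5 = 5385.1 s = 89.8 minutes.

89.8 minutes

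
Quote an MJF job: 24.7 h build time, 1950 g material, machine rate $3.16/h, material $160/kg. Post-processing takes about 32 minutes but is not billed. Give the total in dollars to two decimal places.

$390.05

Machine-time cost = 3.16 × 24.7, so $78.052.
Material charge = 160 × 1950/1000, so $312.00.
Job cost: 78.052 + 312.00 = 390.052 ≈ $390.05.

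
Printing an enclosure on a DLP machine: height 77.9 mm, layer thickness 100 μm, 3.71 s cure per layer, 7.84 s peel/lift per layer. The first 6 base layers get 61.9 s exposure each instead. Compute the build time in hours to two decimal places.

Number of layers: 77.9 / 0.1 → 779 (rounded up).
Base layers: 6 × (61.9 + 7.84) → 418.44 s.
Regular layers = 773 × (3.71 + 7.84), so 8928.15 s.
Total = 418.44 + 8928.15 = 9346.59 s = 2.60 hours.

2.60 hours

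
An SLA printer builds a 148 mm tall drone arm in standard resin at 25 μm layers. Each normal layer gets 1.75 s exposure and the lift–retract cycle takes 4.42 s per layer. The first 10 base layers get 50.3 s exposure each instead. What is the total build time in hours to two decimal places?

Layer count = ceil(148 / 0.025) = 5920.
Base layers = 10 × (50.3 + 4.42) = 547.2 s.
Normal layers = 5910 × (1.75 + 4.42), so 36464.7 s.
Sum: 547.2 + 36464.7 = 37011.9 s → 10.28 hours.

10.28 hours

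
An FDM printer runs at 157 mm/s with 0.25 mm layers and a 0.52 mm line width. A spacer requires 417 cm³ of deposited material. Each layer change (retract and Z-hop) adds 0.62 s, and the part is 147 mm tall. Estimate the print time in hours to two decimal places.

Bead cross-section = 0.25 × 0.52, so 0.13 mm².
Total extruded path = 417000/0.13 = 3207692.3 mm.
Extrusion time = 3207692.3 / 157, so 20431.2 s.
Number of layers: 147 / 0.25 → 588 (rounded up).
Non-print overhead = 588 × 0.62, so 364.56 s.
Total = 20431.2 + 364.56 = 20795.76 s = 5.78 hours.

5.78 hours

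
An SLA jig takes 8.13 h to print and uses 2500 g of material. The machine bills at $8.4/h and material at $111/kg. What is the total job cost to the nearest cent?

$345.79

Machine cost = 8.4 × 8.13 = $68.292.
Feedstock cost = 111 × 2500/1000 = $277.50.
Job cost: 68.292 + 277.50 = 345.792 ≈ $345.79.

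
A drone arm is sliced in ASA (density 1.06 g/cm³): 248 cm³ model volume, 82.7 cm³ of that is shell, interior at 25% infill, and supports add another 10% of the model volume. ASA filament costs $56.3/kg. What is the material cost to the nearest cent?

Volume inside the shell: 248 − 82.7 → 165.3 cm³.
Infill deposited = 0.25 × 165.3, so 41.325 cm³.
Support: 0.10 × 248 → 24.8 cm³.
Total printed volume: 82.7 + 41.325 + 24.8 → 148.825 cm³.
Mass: 148.825 × 1.06 → 157.7545 g.
Cost = 157.7545 g / 1000 × $56.3/kg = $8.88.

$8.88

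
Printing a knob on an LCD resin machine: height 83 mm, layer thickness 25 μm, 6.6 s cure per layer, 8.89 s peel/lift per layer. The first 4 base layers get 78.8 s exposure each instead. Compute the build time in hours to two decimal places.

Layers = ⌈83/0.025⌉ = 3320.
Burn-in layers = 4 × (78.8 + 8.89), so 350.76 s.
Regular layers = 3316 × (6.6 + 8.89), so 51364.84 s.
Sum: 350.76 + 51364.84 = 51715.6 s → 14.37 hours.

14.37 hours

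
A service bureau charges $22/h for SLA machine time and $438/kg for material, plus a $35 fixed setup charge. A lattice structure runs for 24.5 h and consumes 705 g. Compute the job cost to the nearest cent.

$882.79

Time charge = 22 × 24.5 = $539.00.
Material cost: 438 × 705/1000 → $308.79.
Adding setup: 539.00 + 308.79 + 35 → $882.79.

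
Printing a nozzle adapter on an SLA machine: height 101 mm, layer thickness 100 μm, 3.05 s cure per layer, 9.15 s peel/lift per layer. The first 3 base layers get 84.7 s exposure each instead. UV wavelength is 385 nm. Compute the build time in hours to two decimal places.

Layer count = ceil(101 / 0.1) = 1010.
Base layers: 3 × (84.7 + 9.15) → 281.55 s.
Regular layers = 1007 × (3.05 + 9.15) = 12285.4 s.
Sum: 281.55 + 12285.4 = 12566.95 s → 3.49 hours.

3.49 hours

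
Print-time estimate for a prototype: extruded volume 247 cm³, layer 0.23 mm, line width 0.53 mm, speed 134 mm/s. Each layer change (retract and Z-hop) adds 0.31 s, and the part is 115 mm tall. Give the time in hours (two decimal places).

Line area = 0.23 × 0.53, so 0.1219 mm².
Toolpath length = 247 cm³ / 0.1219 mm² = 247000 / 0.1219 = 2026251 mm.
Print-move time = 2026251 / 134 = 15121.3 s.
Number of layers: 115 / 0.23 → 500 (rounded up).
Non-print overhead: 500 × 0.31 → 155 s.
Total = 15121.3 + 155 = 15276.3 s = 4.24 hours.

4.24 hours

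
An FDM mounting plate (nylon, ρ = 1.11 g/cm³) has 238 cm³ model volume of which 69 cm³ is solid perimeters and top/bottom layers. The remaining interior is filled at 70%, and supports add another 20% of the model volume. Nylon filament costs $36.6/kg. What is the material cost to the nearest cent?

Volume inside the shell = 238 − 69 = 169 cm³.
Deposited infill = 0.70 × 169 = 118.3 cm³.
Support: 0.20 × 238 → 47.6 cm³.
Total extruded = 69 + 118.3 + 47.6, so 234.9 cm³.
Mass = 234.9 × 1.11, so 260.739 g.
At $36.6/kg: 260.739/1000 × 36.6 = $9.54.

$9.54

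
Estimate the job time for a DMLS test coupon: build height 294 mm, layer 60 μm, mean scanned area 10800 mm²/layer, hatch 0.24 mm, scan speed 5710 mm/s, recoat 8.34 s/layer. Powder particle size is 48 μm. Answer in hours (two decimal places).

22.08 hours

Layers = ⌈294/0.06⌉ = 4900.
Scan path per layer: 10800 / 0.24 → 45000 mm.
Laser time per layer: 45000 / 5710 → 7.8809 s.
Time per layer = 7.8809 + 8.34, so 16.2209 s.
Build time = 4900 × 16.2209 = 79482.41 s = 22.08 hours.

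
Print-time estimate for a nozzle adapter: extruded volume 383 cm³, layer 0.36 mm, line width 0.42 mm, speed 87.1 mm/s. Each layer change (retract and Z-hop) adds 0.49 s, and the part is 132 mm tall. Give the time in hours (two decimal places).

Extrusion cross-section = 0.36 × 0.42 = 0.1512 mm².
Path length: 383000 mm³ / 0.1512 mm² → 2533068.8 mm.
Print-move time = 2533068.8 / 87.1, so 29082.3 s.
Layer count = ceil(132 / 0.36) = 367.
Layer-change overhead = 367 × 0.49 = 179.83 s.
Altogether 29082.3 + 179.83 = 29262.13 s, i.e. 8.13 hours.

8.13 hours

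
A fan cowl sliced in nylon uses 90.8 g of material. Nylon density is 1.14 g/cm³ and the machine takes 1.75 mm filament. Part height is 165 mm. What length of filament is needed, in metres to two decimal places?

33.11 m

Volume = 90.8 g / 1.14 g·cm⁻³ = 79.6491 cm³ = 79649.1 mm³.
A = π r² = π × 0.875² = 2.4053 mm².
Length = 79649.1 / 2.4053 = 33114 mm = 33.11 m.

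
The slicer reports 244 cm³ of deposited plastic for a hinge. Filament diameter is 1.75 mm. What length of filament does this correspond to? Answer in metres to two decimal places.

A = π r² = π × 0.875² = 2.4053 mm².
L = 244000 mm³ / 2.4053 mm² = 101442.65 mm, i.e. 101.44 m.

101.44 m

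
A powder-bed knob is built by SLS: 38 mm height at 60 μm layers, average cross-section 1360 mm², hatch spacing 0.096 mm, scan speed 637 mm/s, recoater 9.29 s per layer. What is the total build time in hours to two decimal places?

Layer count = ceil(38 / 0.06) = 634.
Scan path per layer = 1360 / 0.096 = 14166.7 mm.
Scan time per layer = 14166.7 / 637 = 22.2397 s.
Per-layer time = 22.2397 + 9.29 = 31.5297 s.
Total: 634 × 31.5297 s = 19989.8298 s → 5.55 hours.

5.55 hours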